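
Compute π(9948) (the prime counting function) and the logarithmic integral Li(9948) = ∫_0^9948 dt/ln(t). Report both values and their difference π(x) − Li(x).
π(9948) = 1226;  Li(9948) ≈ 1240.49;  π(x) − Li(x) ≈ -14.49.

Direct count of primes ≤ 9948 gives π(9948) = 1226. Numerical evaluation of the logarithmic integral gives Li(9948) ≈ 1240.49. The difference π(x) − Li(x) ≈ -14.49 is typically negative for small/moderate x (Li(x) overestimates), though Littlewood's theorem shows this sign changes infinitely often.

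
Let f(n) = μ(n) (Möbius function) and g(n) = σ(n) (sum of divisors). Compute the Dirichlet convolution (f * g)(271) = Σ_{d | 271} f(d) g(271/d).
(μ * σ)(271) = 271

Divisors of 271: [1, 271]. For each d | 271:
  d = 1: μ(1) · σ(271/1) = 1 · 272 = 272
  d = 271: μ(271) · σ(271/271) = -1 · 1 = -1
Summing: (μ * σ)(271) = 272 + -1 = 271.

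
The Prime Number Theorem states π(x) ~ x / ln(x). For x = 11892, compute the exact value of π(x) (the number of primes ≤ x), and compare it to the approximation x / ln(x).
π(11892) = 1424;  x/ln(x) ≈ 1267.31;  relative error ≈ 11.00%.

Directly count primes up to 11892: π(11892) = 1424. The PNT approximation gives 11892/ln(11892) ≈ 11892/9.38362 ≈ 1267.31. Relative error (π(x) − x/ln(x)) / π(x) ≈ 11.00%; the approximation is known to undercount slightly (Li(x) is a better estimate).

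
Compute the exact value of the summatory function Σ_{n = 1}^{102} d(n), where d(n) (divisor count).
Σ_{n ≤ 102} d(n) = 492

Compute d(n) for each 1 ≤ n ≤ 102: d(1) = 1, d(2) = 2, d(3) = 2, d(4) = 3, d(5) = 2, d(6) = 4, d(7) = 2, d(8) = 4, d(9) = 3, d(10) = 4, d(11) = 2, d(12) = 6, d(13) = 2, d(14) = 4, d(15) = 4, d(16) = 5, d(17) = 2, d(18) = 6, d(19) = 2, d(20) = 6, d(21) = 4, d(22) = 4, d(23) = 2, d(24) = 8, d(25) = 3, d(26) = 4, d(27) = 4, d(28) = 6, d(29) = 2, d(30) = 8, d(31) = 2, d(32) = 6, d(33) = 4, d(34) = 4, d(35) = 4, d(36) = 9, d(37) = 2, d(38) = 4, d(39) = 4, d(40) = 8, d(41) = 2, d(42) = 8, d(43) = 2, d(44) = 6, d(45) = 6, d(46) = 4, d(47) = 2, d(48) = 10, d(49) = 3, d(50) = 6, d(51) = 4, d(52) = 6, d(53) = 2, d(54) = 8, d(55) = 4, d(56) = 8, d(57) = 4, d(58) = 4, d(59) = 2, d(60) = 12, d(61) = 2, d(62) = 4, d(63) = 6, d(64) = 7, d(65) = 4, d(66) = 8, d(67) = 2, d(68) = 6, d(69) = 4, d(70) = 8, d(71) = 2, d(72) = 12, d(73) = 2, d(74) = 4, d(75) = 6, d(76) = 6, d(77) = 4, d(78) = 8, d(79) = 2, d(80) = 10, d(81) = 5, d(82) = 4, d(83) = 2, d(84) = 12, d(85) = 4, d(86) = 4, d(87) = 4, d(88) = 8, d(89) = 2, d(90) = 12, d(91) = 4, d(92) = 6, d(93) = 4, d(94) = 4, d(95) = 4, d(96) = 12, d(97) = 2, d(98) = 6, d(99) = 6, d(100) = 9, d(101) = 2, d(102) = 8. Summing all 102 values: 492. (Dirichlet's divisor formula: Σ_{n ≤ x} d(n) = x ln(x) + (2γ − 1) x + O(√x). For x = 102, the asymptotic estimate is ≈ 487.50.)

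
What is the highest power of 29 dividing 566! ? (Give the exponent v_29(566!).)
v_29(566!) = 19

Legendre's formula: v_p(n!) = Σ_{k ≥ 1} ⌊n / p^k⌋. For p = 29, n = 566, the terms are:
  ⌊566/29^1⌋ = ⌊566/29⌋ = 19
(the next term ⌊566/29^2⌋ = 0, terminating the sum). Summing: v_29(566!) = 19 = 19.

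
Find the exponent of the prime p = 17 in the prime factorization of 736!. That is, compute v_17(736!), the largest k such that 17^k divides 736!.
v_17(736!) = 45

Legendre's formula: v_p(n!) = Σ_{k ≥ 1} ⌊n / p^k⌋. For p = 17, n = 736, the terms are:
  ⌊736/17^1⌋ = ⌊736/17⌋ = 43
  ⌊736/17^2⌋ = ⌊736/289⌋ = 2
(the next term ⌊736/17^3⌋ = 0, terminating the sum). Summing: v_17(736!) = 43 + 2 = 45.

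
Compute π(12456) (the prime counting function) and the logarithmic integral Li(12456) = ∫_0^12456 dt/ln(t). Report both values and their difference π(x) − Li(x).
π(12456) = 1486;  Li(12456) ≈ 1509.55;  π(x) − Li(x) ≈ -23.55.

Direct count of primes ≤ 12456 gives π(12456) = 1486. Numerical evaluation of the logarithmic integral gives Li(12456) ≈ 1509.55. The difference π(x) − Li(x) ≈ -23.55 is typically negative for small/moderate x (Li(x) overestimates), though Littlewood's theorem shows this sign changes infinitely often.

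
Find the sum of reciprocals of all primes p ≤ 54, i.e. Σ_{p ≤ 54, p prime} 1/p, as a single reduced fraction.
Σ 1/p = 54766551458687142251/32589158477190044730

π(54) = 16, so the primes ≤ 54 are [2, 3, 5, 7, 11, 13, 17, 19, 23, 29, 31, 37, 41, 43, 47, 53]. Summing 1/p over these primes: 54766551458687142251/32589158477190044730 ≈ 1.6805. Mertens estimate ln ln(54) + 0.2615 ≈ 1.6450.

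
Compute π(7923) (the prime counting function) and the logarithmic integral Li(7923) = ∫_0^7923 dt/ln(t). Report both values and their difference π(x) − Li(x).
π(7923) = 1000;  Li(7923) ≈ 1017.84;  π(x) − Li(x) ≈ -17.84.

Direct count of primes ≤ 7923 gives π(7923) = 1000. Numerical evaluation of the logarithmic integral gives Li(7923) ≈ 1017.84. The difference π(x) − Li(x) ≈ -17.84 is typically negative for small/moderate x (Li(x) overestimates), though Littlewood's theorem shows this sign changes infinitely often.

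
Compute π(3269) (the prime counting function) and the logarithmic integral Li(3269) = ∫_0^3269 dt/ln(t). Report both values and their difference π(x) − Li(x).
π(3269) = 461;  Li(3269) ≈ 476.18;  π(x) − Li(x) ≈ -15.18.

Direct count of primes ≤ 3269 gives π(3269) = 461. Numerical evaluation of the logarithmic integral gives Li(3269) ≈ 476.18. The difference π(x) − Li(x) ≈ -15.18 is typically negative for small/moderate x (Li(x) overestimates), though Littlewood's theorem shows this sign changes infinitely often.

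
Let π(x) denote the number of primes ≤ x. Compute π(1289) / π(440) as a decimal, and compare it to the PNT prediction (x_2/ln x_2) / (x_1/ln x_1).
π(1289)/π(440) = 209/85 ≈ 2.4588;  PNT prediction ≈ 2.4899.

π(440) = 85 and π(1289) = 209, so π(1289)/π(440) ≈ 2.4588. The PNT-predicted ratio is (1289/ln(1289)) / (440/ln(440)) ≈ 2.4899. The two agree to within a few percent, as expected.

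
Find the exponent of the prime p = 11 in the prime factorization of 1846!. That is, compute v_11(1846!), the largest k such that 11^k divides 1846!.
v_11(1846!) = 183

Legendre's formula: v_p(n!) = Σ_{k ≥ 1} ⌊n / p^k⌋. For p = 11, n = 1846, the terms are:
  ⌊1846/11^1⌋ = ⌊1846/11⌋ = 167
  ⌊1846/11^2⌋ = ⌊1846/121⌋ = 15
  ⌊1846/11^3⌋ = ⌊1846/1331⌋ = 1
(the next term ⌊1846/11^4⌋ = 0, terminating the sum). Summing: v_11(1846!) = 167 + 15 + 1 = 183.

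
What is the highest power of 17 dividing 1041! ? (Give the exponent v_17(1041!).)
v_17(1041!) = 64

Legendre's formula: v_p(n!) = Σ_{k ≥ 1} ⌊n / p^k⌋. For p = 17, n = 1041, the terms are:
  ⌊1041/17^1⌋ = ⌊1041/17⌋ = 61
  ⌊1041/17^2⌋ = ⌊1041/289⌋ = 3
(the next term ⌊1041/17^3⌋ = 0, terminating the sum). Summing: v_17(1041!) = 61 + 3 = 64.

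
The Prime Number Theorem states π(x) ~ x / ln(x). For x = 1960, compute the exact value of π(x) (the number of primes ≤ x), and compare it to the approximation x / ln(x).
π(1960) = 297;  x/ln(x) ≈ 258.55;  relative error ≈ 12.95%.

Directly count primes up to 1960: π(1960) = 297. The PNT approximation gives 1960/ln(1960) ≈ 1960/7.58070 ≈ 258.55. Relative error (π(x) − x/ln(x)) / π(x) ≈ 12.95%; the approximation is known to undercount slightly (Li(x) is a better estimate).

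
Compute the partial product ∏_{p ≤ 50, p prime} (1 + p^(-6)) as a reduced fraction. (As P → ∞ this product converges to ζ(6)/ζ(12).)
∏ = 862155056480201047883460386910418315829132841121015872043175453729006428800800000/847666095717512475523225986389496867701830685289319692004055511811488189213173229

The primes p ≤ 50 are [2, 3, 5, 7, 11, 13, 17, 19, 23, 29, 31, 37, 41, 43, 47]. For each, (1 + 1/p^6) = (p^6 + 1)/p^6. Multiplying these fractions over p ∈ [2, 3, 5, 7, 11, 13, 17, 19, 23, 29, 31, 37, 41, 43, 47] gives 862155056480201047883460386910418315829132841121015872043175453729006428800800000/847666095717512475523225986389496867701830685289319692004055511811488189213173229. (In the limit P → ∞ this tends to ζ(6)/ζ(12).)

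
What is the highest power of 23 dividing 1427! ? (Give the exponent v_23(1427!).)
v_23(1427!) = 64

Legendre's formula: v_p(n!) = Σ_{k ≥ 1} ⌊n / p^k⌋. For p = 23, n = 1427, the terms are:
  ⌊1427/23^1⌋ = ⌊1427/23⌋ = 62
  ⌊1427/23^2⌋ = ⌊1427/529⌋ = 2
(the next term ⌊1427/23^3⌋ = 0, terminating the sum). Summing: v_23(1427!) = 62 + 2 = 64.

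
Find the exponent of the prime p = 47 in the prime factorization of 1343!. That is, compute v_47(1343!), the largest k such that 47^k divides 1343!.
v_47(1343!) = 28

Legendre's formula: v_p(n!) = Σ_{k ≥ 1} ⌊n / p^k⌋. For p = 47, n = 1343, the terms are:
  ⌊1343/47^1⌋ = ⌊1343/47⌋ = 28
(the next term ⌊1343/47^2⌋ = 0, terminating the sum). Summing: v_47(1343!) = 28 = 28.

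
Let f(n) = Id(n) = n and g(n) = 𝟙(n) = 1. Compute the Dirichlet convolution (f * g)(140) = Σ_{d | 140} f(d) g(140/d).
(Id * 𝟙)(140) = 336

Divisors of 140: [1, 2, 4, 5, 7, 10, 14, 20, 28, 35, 70, 140]. For each d | 140:
  d = 1: Id(1) · 𝟙(140/1) = 1 · 1 = 1
  d = 2: Id(2) · 𝟙(140/2) = 2 · 1 = 2
  d = 4: Id(4) · 𝟙(140/4) = 4 · 1 = 4
  d = 5: Id(5) · 𝟙(140/5) = 5 · 1 = 5
  d = 7: Id(7) · 𝟙(140/7) = 7 · 1 = 7
  d = 10: Id(10) · 𝟙(140/10) = 10 · 1 = 10
  d = 14: Id(14) · 𝟙(140/14) = 14 · 1 = 14
  d = 20: Id(20) · 𝟙(140/20) = 20 · 1 = 20
  d = 28: Id(28) · 𝟙(140/28) = 28 · 1 = 28
  d = 35: Id(35) · 𝟙(140/35) = 35 · 1 = 35
  d = 70: Id(70) · 𝟙(140/70) = 70 · 1 = 70
  d = 140: Id(140) · 𝟙(140/140) = 140 · 1 = 140
Summing: (Id * 𝟙)(140) = 1 + 2 + 4 + 5 + 7 + 10 + 14 + 20 + 28 + 35 + 70 + 140 = 336.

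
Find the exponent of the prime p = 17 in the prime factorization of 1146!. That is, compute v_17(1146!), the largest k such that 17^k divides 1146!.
v_17(1146!) = 70

Legendre's formula: v_p(n!) = Σ_{k ≥ 1} ⌊n / p^k⌋. For p = 17, n = 1146, the terms are:
  ⌊1146/17^1⌋ = ⌊1146/17⌋ = 67
  ⌊1146/17^2⌋ = ⌊1146/289⌋ = 3
(the next term ⌊1146/17^3⌋ = 0, terminating the sum). Summing: v_17(1146!) = 67 + 3 = 70.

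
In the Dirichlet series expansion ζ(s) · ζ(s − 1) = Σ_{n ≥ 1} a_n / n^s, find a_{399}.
σ(399) = 640

In the product (Σ m^0/m^s)(Σ k / k^s) = Σ (Σ_{d | n} d) / n^s, the coefficient of 1/n^s is σ(n) = Σ_{d | n} d. For n = 399, divisors are [1, 3, 7, 19, 21, 57, 133, 399]; summing: σ(399) = 640.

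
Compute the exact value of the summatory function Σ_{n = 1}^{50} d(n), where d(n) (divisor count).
Σ_{n ≤ 50} d(n) = 207

Compute d(n) for each 1 ≤ n ≤ 50: d(1) = 1, d(2) = 2, d(3) = 2, d(4) = 3, d(5) = 2, d(6) = 4, d(7) = 2, d(8) = 4, d(9) = 3, d(10) = 4, d(11) = 2, d(12) = 6, d(13) = 2, d(14) = 4, d(15) = 4, d(16) = 5, d(17) = 2, d(18) = 6, d(19) = 2, d(20) = 6, d(21) = 4, d(22) = 4, d(23) = 2, d(24) = 8, d(25) = 3, d(26) = 4, d(27) = 4, d(28) = 6, d(29) = 2, d(30) = 8, d(31) = 2, d(32) = 6, d(33) = 4, d(34) = 4, d(35) = 4, d(36) = 9, d(37) = 2, d(38) = 4, d(39) = 4, d(40) = 8, d(41) = 2, d(42) = 8, d(43) = 2, d(44) = 6, d(45) = 6, d(46) = 4, d(47) = 2, d(48) = 10, d(49) = 3, d(50) = 6. Summing all 50 values: 207. (Dirichlet's divisor formula: Σ_{n ≤ x} d(n) = x ln(x) + (2γ − 1) x + O(√x). For x = 50, the asymptotic estimate is ≈ 203.32.)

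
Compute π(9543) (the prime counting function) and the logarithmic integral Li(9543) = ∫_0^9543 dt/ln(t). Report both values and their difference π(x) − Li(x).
π(9543) = 1181;  Li(9543) ≈ 1196.39;  π(x) − Li(x) ≈ -15.39.

Direct count of primes ≤ 9543 gives π(9543) = 1181. Numerical evaluation of the logarithmic integral gives Li(9543) ≈ 1196.39. The difference π(x) − Li(x) ≈ -15.39 is typically negative for small/moderate x (Li(x) overestimates), though Littlewood's theorem shows this sign changes infinitely often.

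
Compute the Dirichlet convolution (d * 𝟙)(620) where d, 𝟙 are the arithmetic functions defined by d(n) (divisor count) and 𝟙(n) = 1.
(d * 𝟙)(620) = 54

Divisors of 620: [1, 2, 4, 5, 10, 20, 31, 62, 124, 155, 310, 620]. For each d | 620:
  d = 1: d(1) · 𝟙(620/1) = 1 · 1 = 1
  d = 2: d(2) · 𝟙(620/2) = 2 · 1 = 2
  d = 4: d(4) · 𝟙(620/4) = 3 · 1 = 3
  d = 5: d(5) · 𝟙(620/5) = 2 · 1 = 2
  d = 10: d(10) · 𝟙(620/10) = 4 · 1 = 4
  d = 20: d(20) · 𝟙(620/20) = 6 · 1 = 6
  d = 31: d(31) · 𝟙(620/31) = 2 · 1 = 2
  d = 62: d(62) · 𝟙(620/62) = 4 · 1 = 4
  d = 124: d(124) · 𝟙(620/124) = 6 · 1 = 6
  d = 155: d(155) · 𝟙(620/155) = 4 · 1 = 4
  d = 310: d(310) · 𝟙(620/310) = 8 · 1 = 8
  d = 620: d(620) · 𝟙(620/620) = 12 · 1 = 12
Summing: (d * 𝟙)(620) = 1 + 2 + 3 + 2 + 4 + 6 + 2 + 4 + 6 + 4 + 8 + 12 = 54.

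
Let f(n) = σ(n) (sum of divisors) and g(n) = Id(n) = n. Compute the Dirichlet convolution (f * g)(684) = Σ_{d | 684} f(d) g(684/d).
(σ * Id)(684) = 22542

Divisors of 684: [1, 2, 3, 4, 6, 9, 12, 18, 19, 36, 38, 57, 76, 114, 171, 228, 342, 684]. For each d | 684:
  d = 1: σ(1) · Id(684/1) = 1 · 684 = 684
  d = 2: σ(2) · Id(684/2) = 3 · 342 = 1026
  d = 3: σ(3) · Id(684/3) = 4 · 228 = 912
  d = 4: σ(4) · Id(684/4) = 7 · 171 = 1197
  d = 6: σ(6) · Id(684/6) = 12 · 114 = 1368
  d = 9: σ(9) · Id(684/9) = 13 · 76 = 988
  d = 12: σ(12) · Id(684/12) = 28 · 57 = 1596
  d = 18: σ(18) · Id(684/18) = 39 · 38 = 1482
  d = 19: σ(19) · Id(684/19) = 20 · 36 = 720
  d = 36: σ(36) · Id(684/36) = 91 · 19 = 1729
  d = 38: σ(38) · Id(684/38) = 60 · 18 = 1080
  d = 57: σ(57) · Id(684/57) = 80 · 12 = 960
  d = 76: σ(76) · Id(684/76) = 140 · 9 = 1260
  d = 114: σ(114) · Id(684/114) = 240 · 6 = 1440
  d = 171: σ(171) · Id(684/171) = 260 · 4 = 1040
  d = 228: σ(228) · Id(684/228) = 560 · 3 = 1680
  d = 342: σ(342) · Id(684/342) = 780 · 2 = 1560
  d = 684: σ(684) · Id(684/684) = 1820 · 1 = 1820
Summing: (σ * Id)(684) = 684 + 1026 + 912 + 1197 + 1368 + 988 + 1596 + 1482 + 720 + 1729 + 1080 + 960 + 1260 + 1440 + 1040 + 1680 + 1560 + 1820 = 22542.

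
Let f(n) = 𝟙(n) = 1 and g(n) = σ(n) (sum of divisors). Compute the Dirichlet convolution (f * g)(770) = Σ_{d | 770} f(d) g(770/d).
(𝟙 * σ)(770) = 3276

Divisors of 770: [1, 2, 5, 7, 10, 11, 14, 22, 35, 55, 70, 77, 110, 154, 385, 770]. For each d | 770:
  d = 1: 𝟙(1) · σ(770/1) = 1 · 1728 = 1728
  d = 2: 𝟙(2) · σ(770/2) = 1 · 576 = 576
  d = 5: 𝟙(5) · σ(770/5) = 1 · 288 = 288
  d = 7: 𝟙(7) · σ(770/7) = 1 · 216 = 216
  d = 10: 𝟙(10) · σ(770/10) = 1 · 96 = 96
  d = 11: 𝟙(11) · σ(770/11) = 1 · 144 = 144
  d = 14: 𝟙(14) · σ(770/14) = 1 · 72 = 72
  d = 22: 𝟙(22) · σ(770/22) = 1 · 48 = 48
  d = 35: 𝟙(35) · σ(770/35) = 1 · 36 = 36
  d = 55: 𝟙(55) · σ(770/55) = 1 · 24 = 24
  d = 70: 𝟙(70) · σ(770/70) = 1 · 12 = 12
  d = 77: 𝟙(77) · σ(770/77) = 1 · 18 = 18
  d = 110: 𝟙(110) · σ(770/110) = 1 · 8 = 8
  d = 154: 𝟙(154) · σ(770/154) = 1 · 6 = 6
  d = 385: 𝟙(385) · σ(770/385) = 1 · 3 = 3
  d = 770: 𝟙(770) · σ(770/770) = 1 · 1 = 1
Summing: (𝟙 * σ)(770) = 1728 + 576 + 288 + 216 + 96 + 144 + 72 + 48 + 36 + 24 + 12 + 18 + 8 + 6 + 3 + 1 = 3276.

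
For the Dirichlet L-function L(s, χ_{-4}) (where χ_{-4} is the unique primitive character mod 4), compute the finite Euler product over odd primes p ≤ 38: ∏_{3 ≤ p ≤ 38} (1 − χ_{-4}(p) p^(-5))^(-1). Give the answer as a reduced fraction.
∏ = 36434162976122653852428171915209665920933190877591375/36574689167094305070442169349729960875390257302863872

The odd primes p ≤ 38 are [3, 5, 7, 11, 13, 17, 19, 23, 29, 31, 37]. For each, χ(p) = 1 if p ≡ 1 mod 4, χ(p) = −1 if p ≡ 3 mod 4. Taking (1 − χ(p)/p^5)^(-1) = p^5/(p^5 − χ(p)): (1 − (-1)/3^5)^(-1) · (1 − (1)/5^5)^(-1) · (1 − (-1)/7^5)^(-1) · (1 − (-1)/11^5)^(-1) · (1 − (1)/13^5)^(-1) · (1 − (1)/17^5)^(-1) · (1 − (-1)/19^5)^(-1) · (1 − (-1)/23^5)^(-1) · (1 − (1)/29^5)^(-1) · (1 − (-1)/31^5)^(-1) · (1 − (1)/37^5)^(-1) = 36434162976122653852428171915209665920933190877591375/36574689167094305070442169349729960875390257302863872.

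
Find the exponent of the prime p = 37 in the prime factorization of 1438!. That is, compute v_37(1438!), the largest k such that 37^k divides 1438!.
v_37(1438!) = 39

Legendre's formula: v_p(n!) = Σ_{k ≥ 1} ⌊n / p^k⌋. For p = 37, n = 1438, the terms are:
  ⌊1438/37^1⌋ = ⌊1438/37⌋ = 38
  ⌊1438/37^2⌋ = ⌊1438/1369⌋ = 1
(the next term ⌊1438/37^3⌋ = 0, terminating the sum). Summing: v_37(1438!) = 38 + 1 = 39.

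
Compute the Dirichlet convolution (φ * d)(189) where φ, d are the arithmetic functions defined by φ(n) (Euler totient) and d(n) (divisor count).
(φ * d)(189) = 320

Divisors of 189: [1, 3, 7, 9, 21, 27, 63, 189]. For each d | 189:
  d = 1: φ(1) · d(189/1) = 1 · 8 = 8
  d = 3: φ(3) · d(189/3) = 2 · 6 = 12
  d = 7: φ(7) · d(189/7) = 6 · 4 = 24
  d = 9: φ(9) · d(189/9) = 6 · 4 = 24
  d = 21: φ(21) · d(189/21) = 12 · 3 = 36
  d = 27: φ(27) · d(189/27) = 18 · 2 = 36
  d = 63: φ(63) · d(189/63) = 36 · 2 = 72
  d = 189: φ(189) · d(189/189) = 108 · 1 = 108
Summing: (φ * d)(189) = 8 + 12 + 24 + 24 + 36 + 36 + 72 + 108 = 320.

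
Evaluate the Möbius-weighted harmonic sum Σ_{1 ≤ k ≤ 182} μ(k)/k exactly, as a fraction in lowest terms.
Σ μ(k)/k = -42777633147096095202261336980430876153798047365508655725648588303365613/2698673146402774891360107038836843903137758765182175327729755799791307145

Values of μ(k) for 1 ≤ k ≤ 182: μ(1) = 1, μ(2) = -1, μ(3) = -1, μ(5) = -1, μ(6) = 1, μ(7) = -1, μ(10) = 1, μ(11) = -1, μ(13) = -1, μ(14) = 1, μ(15) = 1, μ(17) = -1, μ(19) = -1, μ(21) = 1, μ(22) = 1, μ(23) = -1, μ(26) = 1, μ(29) = -1, μ(30) = -1, μ(31) = -1, μ(33) = 1, μ(34) = 1, μ(35) = 1, μ(37) = -1, μ(38) = 1, μ(39) = 1, μ(41) = -1, μ(42) = -1, μ(43) = -1, μ(46) = 1, μ(47) = -1, μ(51) = 1, μ(53) = -1, μ(55) = 1, μ(57) = 1, μ(58) = 1, μ(59) = -1, μ(61) = -1, μ(62) = 1, μ(65) = 1, μ(66) = -1, μ(67) = -1, μ(69) = 1, μ(70) = -1, μ(71) = -1, μ(73) = -1, μ(74) = 1, μ(77) = 1, μ(78) = -1, μ(79) = -1, μ(82) = 1, μ(83) = -1, μ(85) = 1, μ(86) = 1, μ(87) = 1, μ(89) = -1, μ(91) = 1, μ(93) = 1, μ(94) = 1, μ(95) = 1, μ(97) = -1, μ(101) = -1, μ(102) = -1, μ(103) = -1, μ(105) = -1, μ(106) = 1, μ(107) = -1, μ(109) = -1, μ(110) = -1, μ(111) = 1, μ(113) = -1, μ(114) = -1, μ(115) = 1, μ(118) = 1, μ(119) = 1, μ(122) = 1, μ(123) = 1, μ(127) = -1, μ(129) = 1, μ(130) = -1, μ(131) = -1, μ(133) = 1, μ(134) = 1, μ(137) = -1, μ(138) = -1, μ(139) = -1, μ(141) = 1, μ(142) = 1, μ(143) = 1, μ(145) = 1, μ(146) = 1, μ(149) = -1, μ(151) = -1, μ(154) = -1, μ(155) = 1, μ(157) = -1, μ(158) = 1, μ(159) = 1, μ(161) = 1, μ(163) = -1, μ(165) = -1, μ(166) = 1, μ(167) = -1, μ(170) = -1, μ(173) = -1, μ(174) = -1, μ(177) = 1, μ(178) = 1, μ(179) = -1, μ(181) = -1, μ(182) = -1, with μ = 0 on non-squarefree integers. Summing μ(k)/k for k where μ(k) ≠ 0 gives -42777633147096095202261336980430876153798047365508655725648588303365613/2698673146402774891360107038836843903137758765182175327729755799791307145 ≈ -0.0159. (PNT ⟺ this sum → 0 as n → ∞.)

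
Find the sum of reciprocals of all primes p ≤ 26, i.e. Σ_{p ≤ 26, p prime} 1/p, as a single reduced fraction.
Σ 1/p = 334406399/223092870

π(26) = 9, so the primes ≤ 26 are [2, 3, 5, 7, 11, 13, 17, 19, 23]. Summing 1/p over these primes: 334406399/223092870 ≈ 1.4990. Mertens estimate ln ln(26) + 0.2615 ≈ 1.4426.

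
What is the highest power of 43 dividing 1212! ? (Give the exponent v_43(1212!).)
v_43(1212!) = 28

Legendre's formula: v_p(n!) = Σ_{k ≥ 1} ⌊n / p^k⌋. For p = 43, n = 1212, the terms are:
  ⌊1212/43^1⌋ = ⌊1212/43⌋ = 28
(the next term ⌊1212/43^2⌋ = 0, terminating the sum). Summing: v_43(1212!) = 28 = 28.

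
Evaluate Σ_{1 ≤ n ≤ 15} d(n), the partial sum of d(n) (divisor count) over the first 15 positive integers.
Σ_{n ≤ 15} d(n) = 45

Compute d(n) for each 1 ≤ n ≤ 15: d(1) = 1, d(2) = 2, d(3) = 2, d(4) = 3, d(5) = 2, d(6) = 4, d(7) = 2, d(8) = 4, d(9) = 3, d(10) = 4, d(11) = 2, d(12) = 6, d(13) = 2, d(14) = 4, d(15) = 4. Summing all 15 values: 45. (Dirichlet's divisor formula: Σ_{n ≤ x} d(n) = x ln(x) + (2γ − 1) x + O(√x). For x = 15, the asymptotic estimate is ≈ 42.94.)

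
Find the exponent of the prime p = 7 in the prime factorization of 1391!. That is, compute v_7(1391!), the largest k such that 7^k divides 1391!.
v_7(1391!) = 230

Legendre's formula: v_p(n!) = Σ_{k ≥ 1} ⌊n / p^k⌋. For p = 7, n = 1391, the terms are:
  ⌊1391/7^1⌋ = ⌊1391/7⌋ = 198
  ⌊1391/7^2⌋ = ⌊1391/49⌋ = 28
  ⌊1391/7^3⌋ = ⌊1391/343⌋ = 4
(the next term ⌊1391/7^4⌋ = 0, terminating the sum). Summing: v_7(1391!) = 198 + 28 + 4 = 230.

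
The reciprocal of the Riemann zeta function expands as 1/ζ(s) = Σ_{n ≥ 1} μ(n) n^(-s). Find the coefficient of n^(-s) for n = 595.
μ(595) = -1

Factor n = 595 = 5 · 7 · 17. μ(n) = 0 if any exponent ≥ 2 (not squarefree); otherwise μ(n) = (−1)^{ω(n)} where ω(n) is the number of distinct prime factors. Applying: μ(595) = -1.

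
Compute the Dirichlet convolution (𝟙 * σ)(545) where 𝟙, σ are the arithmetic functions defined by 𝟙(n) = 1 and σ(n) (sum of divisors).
(𝟙 * σ)(545) = 777

Divisors of 545: [1, 5, 109, 545]. For each d | 545:
  d = 1: 𝟙(1) · σ(545/1) = 1 · 660 = 660
  d = 5: 𝟙(5) · σ(545/5) = 1 · 110 = 110
  d = 109: 𝟙(109) · σ(545/109) = 1 · 6 = 6
  d = 545: 𝟙(545) · σ(545/545) = 1 · 1 = 1
Summing: (𝟙 * σ)(545) = 660 + 110 + 6 + 1 = 777.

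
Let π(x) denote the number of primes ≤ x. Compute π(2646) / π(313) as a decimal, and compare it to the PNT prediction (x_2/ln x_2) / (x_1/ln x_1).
π(2646)/π(313) = 382/65 ≈ 5.8769;  PNT prediction ≈ 6.1639.

π(313) = 65 and π(2646) = 382, so π(2646)/π(313) ≈ 5.8769. The PNT-predicted ratio is (2646/ln(2646)) / (313/ln(313)) ≈ 6.1639. The two agree to within a few percent, as expected.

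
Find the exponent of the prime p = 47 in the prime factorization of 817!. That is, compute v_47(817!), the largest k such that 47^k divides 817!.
v_47(817!) = 17

Legendre's formula: v_p(n!) = Σ_{k ≥ 1} ⌊n / p^k⌋. For p = 47, n = 817, the terms are:
  ⌊817/47^1⌋ = ⌊817/47⌋ = 17
(the next term ⌊817/47^2⌋ = 0, terminating the sum). Summing: v_47(817!) = 17 = 17.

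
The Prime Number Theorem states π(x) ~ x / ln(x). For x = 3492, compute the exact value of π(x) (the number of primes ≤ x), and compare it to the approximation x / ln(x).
π(3492) = 488;  x/ln(x) ≈ 428.03;  relative error ≈ 12.29%.

Directly count primes up to 3492: π(3492) = 488. The PNT approximation gives 3492/ln(3492) ≈ 3492/8.15823 ≈ 428.03. Relative error (π(x) − x/ln(x)) / π(x) ≈ 12.29%; the approximation is known to undercount slightly (Li(x) is a better estimate).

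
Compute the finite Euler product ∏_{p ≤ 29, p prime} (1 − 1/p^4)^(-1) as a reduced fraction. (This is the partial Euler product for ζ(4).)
∏ = 626138917577216391721784411/578515538500128866304000000

The primes p ≤ 29 are [2, 3, 5, 7, 11, 13, 17, 19, 23, 29]. For each prime, (1 − 1/p^4)^(-1) = p^4 / (p^4 − 1). The product is (1 − 1/2^4)^(-1), (1 − 1/3^4)^(-1), (1 − 1/5^4)^(-1), (1 − 1/7^4)^(-1), (1 − 1/11^4)^(-1), (1 − 1/13^4)^(-1), (1 − 1/17^4)^(-1), (1 − 1/19^4)^(-1), (1 − 1/23^4)^(-1), (1 − 1/29^4)^(-1) = ∏ p^4 / (p^4 − 1) = 626138917577216391721784411/578515538500128866304000000.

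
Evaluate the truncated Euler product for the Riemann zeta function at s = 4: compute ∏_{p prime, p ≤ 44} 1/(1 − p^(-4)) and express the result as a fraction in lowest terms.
∏ = 68304364739414847787103076142881583957543/63109073443906486560772797235200000000000

The primes p ≤ 44 are [2, 3, 5, 7, 11, 13, 17, 19, 23, 29, 31, 37, 41, 43]. For each prime, (1 − 1/p^4)^(-1) = p^4 / (p^4 − 1). The product is (1 − 1/2^4)^(-1), (1 − 1/3^4)^(-1), (1 − 1/5^4)^(-1), (1 − 1/7^4)^(-1), (1 − 1/11^4)^(-1), (1 − 1/13^4)^(-1), (1 − 1/17^4)^(-1), (1 − 1/19^4)^(-1), (1 − 1/23^4)^(-1), (1 − 1/29^4)^(-1), (1 − 1/31^4)^(-1), (1 − 1/37^4)^(-1), (1 − 1/41^4)^(-1), (1 − 1/43^4)^(-1) = ∏ p^4 / (p^4 − 1) = 68304364739414847787103076142881583957543/63109073443906486560772797235200000000000.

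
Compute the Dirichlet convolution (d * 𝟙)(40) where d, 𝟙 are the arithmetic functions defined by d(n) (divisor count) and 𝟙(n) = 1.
(d * 𝟙)(40) = 30

Divisors of 40: [1, 2, 4, 5, 8, 10, 20, 40]. For each d | 40:
  d = 1: d(1) · 𝟙(40/1) = 1 · 1 = 1
  d = 2: d(2) · 𝟙(40/2) = 2 · 1 = 2
  d = 4: d(4) · 𝟙(40/4) = 3 · 1 = 3
  d = 5: d(5) · 𝟙(40/5) = 2 · 1 = 2
  d = 8: d(8) · 𝟙(40/8) = 4 · 1 = 4
  d = 10: d(10) · 𝟙(40/10) = 4 · 1 = 4
  d = 20: d(20) · 𝟙(40/20) = 6 · 1 = 6
  d = 40: d(40) · 𝟙(40/40) = 8 · 1 = 8
Summing: (d * 𝟙)(40) = 1 + 2 + 3 + 2 + 4 + 4 + 6 + 8 = 30.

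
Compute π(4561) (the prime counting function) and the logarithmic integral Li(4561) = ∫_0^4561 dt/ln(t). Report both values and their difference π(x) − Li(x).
π(4561) = 618;  Li(4561) ≈ 632.46;  π(x) − Li(x) ≈ -14.46.

Direct count of primes ≤ 4561 gives π(4561) = 618. Numerical evaluation of the logarithmic integral gives Li(4561) ≈ 632.46. The difference π(x) − Li(x) ≈ -14.46 is typically negative for small/moderate x (Li(x) overestimates), though Littlewood's theorem shows this sign changes infinitely often.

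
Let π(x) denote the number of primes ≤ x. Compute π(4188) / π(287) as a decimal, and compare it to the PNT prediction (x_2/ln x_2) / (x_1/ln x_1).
π(4188)/π(287) = 574/61 ≈ 9.4098;  PNT prediction ≈ 9.9023.

π(287) = 61 and π(4188) = 574, so π(4188)/π(287) ≈ 9.4098. The PNT-predicted ratio is (4188/ln(4188)) / (287/ln(287)) ≈ 9.9023. The two agree to within a few percent, as expected.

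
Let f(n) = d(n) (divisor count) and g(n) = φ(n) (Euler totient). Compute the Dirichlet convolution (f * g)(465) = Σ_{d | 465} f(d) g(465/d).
(d * φ)(465) = 768

Divisors of 465: [1, 3, 5, 15, 31, 93, 155, 465]. For each d | 465:
  d = 1: d(1) · φ(465/1) = 1 · 240 = 240
  d = 3: d(3) · φ(465/3) = 2 · 120 = 240
  d = 5: d(5) · φ(465/5) = 2 · 60 = 120
  d = 15: d(15) · φ(465/15) = 4 · 30 = 120
  d = 31: d(31) · φ(465/31) = 2 · 8 = 16
  d = 93: d(93) · φ(465/93) = 4 · 4 = 16
  d = 155: d(155) · φ(465/155) = 4 · 2 = 8
  d = 465: d(465) · φ(465/465) = 8 · 1 = 8
Summing: (d * φ)(465) = 240 + 240 + 120 + 120 + 16 + 16 + 8 + 8 = 768.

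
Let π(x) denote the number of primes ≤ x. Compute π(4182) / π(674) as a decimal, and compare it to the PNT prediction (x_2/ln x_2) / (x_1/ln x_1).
π(4182)/π(674) = 574/122 ≈ 4.7049;  PNT prediction ≈ 4.8465.

π(674) = 122 and π(4182) = 574, so π(4182)/π(674) ≈ 4.7049. The PNT-predicted ratio is (4182/ln(4182)) / (674/ln(674)) ≈ 4.8465. The two agree to within a few percent, as expected.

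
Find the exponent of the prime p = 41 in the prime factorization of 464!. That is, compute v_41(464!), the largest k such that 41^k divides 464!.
v_41(464!) = 11

Legendre's formula: v_p(n!) = Σ_{k ≥ 1} ⌊n / p^k⌋. For p = 41, n = 464, the terms are:
  ⌊464/41^1⌋ = ⌊464/41⌋ = 11
(the next term ⌊464/41^2⌋ = 0, terminating the sum). Summing: v_41(464!) = 11 = 11.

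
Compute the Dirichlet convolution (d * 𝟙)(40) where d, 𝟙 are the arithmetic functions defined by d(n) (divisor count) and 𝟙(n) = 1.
(d * 𝟙)(40) = 30

Divisors of 40: [1, 2, 4, 5, 8, 10, 20, 40]. For each d | 40:
  d = 1: d(1) · 𝟙(40/1) = 1 · 1 = 1
  d = 2: d(2) · 𝟙(40/2) = 2 · 1 = 2
  d = 4: d(4) · 𝟙(40/4) = 3 · 1 = 3
  d = 5: d(5) · 𝟙(40/5) = 2 · 1 = 2
  d = 8: d(8) · 𝟙(40/8) = 4 · 1 = 4
  d = 10: d(10) · 𝟙(40/10) = 4 · 1 = 4
  d = 20: d(20) · 𝟙(40/20) = 6 · 1 = 6
  d = 40: d(40) · 𝟙(40/40) = 8 · 1 = 8
Summing: (d * 𝟙)(40) = 1 + 2 + 3 + 2 + 4 + 4 + 6 + 8 = 30.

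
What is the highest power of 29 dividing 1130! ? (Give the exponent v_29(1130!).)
v_29(1130!) = 39

Legendre's formula: v_p(n!) = Σ_{k ≥ 1} ⌊n / p^k⌋. For p = 29, n = 1130, the terms are:
  ⌊1130/29^1⌋ = ⌊1130/29⌋ = 38
  ⌊1130/29^2⌋ = ⌊1130/841⌋ = 1
(the next term ⌊1130/29^3⌋ = 0, terminating the sum). Summing: v_29(1130!) = 38 + 1 = 39.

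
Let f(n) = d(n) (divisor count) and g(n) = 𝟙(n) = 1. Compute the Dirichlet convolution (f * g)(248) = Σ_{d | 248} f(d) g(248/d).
(d * 𝟙)(248) = 30

Divisors of 248: [1, 2, 4, 8, 31, 62, 124, 248]. For each d | 248:
  d = 1: d(1) · 𝟙(248/1) = 1 · 1 = 1
  d = 2: d(2) · 𝟙(248/2) = 2 · 1 = 2
  d = 4: d(4) · 𝟙(248/4) = 3 · 1 = 3
  d = 8: d(8) · 𝟙(248/8) = 4 · 1 = 4
  d = 31: d(31) · 𝟙(248/31) = 2 · 1 = 2
  d = 62: d(62) · 𝟙(248/62) = 4 · 1 = 4
  d = 124: d(124) · 𝟙(248/124) = 6 · 1 = 6
  d = 248: d(248) · 𝟙(248/248) = 8 · 1 = 8
Summing: (d * 𝟙)(248) = 1 + 2 + 3 + 4 + 2 + 4 + 6 + 8 = 30.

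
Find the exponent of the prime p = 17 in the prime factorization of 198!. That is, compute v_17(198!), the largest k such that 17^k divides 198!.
v_17(198!) = 11

Legendre's formula: v_p(n!) = Σ_{k ≥ 1} ⌊n / p^k⌋. For p = 17, n = 198, the terms are:
  ⌊198/17^1⌋ = ⌊198/17⌋ = 11
(the next term ⌊198/17^2⌋ = 0, terminating the sum). Summing: v_17(198!) = 11 = 11.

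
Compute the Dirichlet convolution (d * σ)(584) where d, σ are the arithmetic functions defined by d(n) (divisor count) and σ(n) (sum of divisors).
(d * σ)(584) = 3192

Divisors of 584: [1, 2, 4, 8, 73, 146, 292, 584]. For each d | 584:
  d = 1: d(1) · σ(584/1) = 1 · 1110 = 1110
  d = 2: d(2) · σ(584/2) = 2 · 518 = 1036
  d = 4: d(4) · σ(584/4) = 3 · 222 = 666
  d = 8: d(8) · σ(584/8) = 4 · 74 = 296
  d = 73: d(73) · σ(584/73) = 2 · 15 = 30
  d = 146: d(146) · σ(584/146) = 4 · 7 = 28
  d = 292: d(292) · σ(584/292) = 6 · 3 = 18
  d = 584: d(584) · σ(584/584) = 8 · 1 = 8
Summing: (d * σ)(584) = 1110 + 1036 + 666 + 296 + 30 + 28 + 18 + 8 = 3192.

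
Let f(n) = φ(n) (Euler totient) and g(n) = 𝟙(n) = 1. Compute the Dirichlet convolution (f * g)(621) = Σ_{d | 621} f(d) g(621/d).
(φ * 𝟙)(621) = 621

Divisors of 621: [1, 3, 9, 23, 27, 69, 207, 621]. For each d | 621:
  d = 1: φ(1) · 𝟙(621/1) = 1 · 1 = 1
  d = 3: φ(3) · 𝟙(621/3) = 2 · 1 = 2
  d = 9: φ(9) · 𝟙(621/9) = 6 · 1 = 6
  d = 23: φ(23) · 𝟙(621/23) = 22 · 1 = 22
  d = 27: φ(27) · 𝟙(621/27) = 18 · 1 = 18
  d = 69: φ(69) · 𝟙(621/69) = 44 · 1 = 44
  d = 207: φ(207) · 𝟙(621/207) = 132 · 1 = 132
  d = 621: φ(621) · 𝟙(621/621) = 396 · 1 = 396
Summing: (φ * 𝟙)(621) = 1 + 2 + 6 + 22 + 18 + 44 + 132 + 396 = 621.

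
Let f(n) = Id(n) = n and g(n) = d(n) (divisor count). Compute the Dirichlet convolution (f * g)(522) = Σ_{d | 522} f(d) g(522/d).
(Id * d)(522) = 2232

Divisors of 522: [1, 2, 3, 6, 9, 18, 29, 58, 87, 174, 261, 522]. For each d | 522:
  d = 1: Id(1) · d(522/1) = 1 · 12 = 12
  d = 2: Id(2) · d(522/2) = 2 · 6 = 12
  d = 3: Id(3) · d(522/3) = 3 · 8 = 24
  d = 6: Id(6) · d(522/6) = 6 · 4 = 24
  d = 9: Id(9) · d(522/9) = 9 · 4 = 36
  d = 18: Id(18) · d(522/18) = 18 · 2 = 36
  d = 29: Id(29) · d(522/29) = 29 · 6 = 174
  d = 58: Id(58) · d(522/58) = 58 · 3 = 174
  d = 87: Id(87) · d(522/87) = 87 · 4 = 348
  d = 174: Id(174) · d(522/174) = 174 · 2 = 348
  d = 261: Id(261) · d(522/261) = 261 · 2 = 522
  d = 522: Id(522) · d(522/522) = 522 · 1 = 522
Summing: (Id * d)(522) = 12 + 12 + 24 + 24 + 36 + 36 + 174 + 174 + 348 + 348 + 522 + 522 = 2232.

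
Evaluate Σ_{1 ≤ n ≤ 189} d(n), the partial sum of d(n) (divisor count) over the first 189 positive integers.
Σ_{n ≤ 189} d(n) = 1023

Compute d(n) for each 1 ≤ n ≤ 189: d(1) = 1, d(2) = 2, d(3) = 2, d(4) = 3, d(5) = 2, d(6) = 4, d(7) = 2, d(8) = 4, d(9) = 3, d(10) = 4, d(11) = 2, d(12) = 6, d(13) = 2, d(14) = 4, d(15) = 4, d(16) = 5, d(17) = 2, d(18) = 6, d(19) = 2, d(20) = 6, d(21) = 4, d(22) = 4, d(23) = 2, d(24) = 8, d(25) = 3, d(26) = 4, d(27) = 4, d(28) = 6, d(29) = 2, d(30) = 8, d(31) = 2, d(32) = 6, d(33) = 4, d(34) = 4, d(35) = 4, d(36) = 9, d(37) = 2, d(38) = 4, d(39) = 4, d(40) = 8, d(41) = 2, d(42) = 8, d(43) = 2, d(44) = 6, d(45) = 6, d(46) = 4, d(47) = 2, d(48) = 10, d(49) = 3, d(50) = 6, d(51) = 4, d(52) = 6, d(53) = 2, d(54) = 8, d(55) = 4, d(56) = 8, d(57) = 4, d(58) = 4, d(59) = 2, d(60) = 12, d(61) = 2, d(62) = 4, d(63) = 6, d(64) = 7, d(65) = 4, d(66) = 8, d(67) = 2, d(68) = 6, d(69) = 4, d(70) = 8, d(71) = 2, d(72) = 12, d(73) = 2, d(74) = 4, d(75) = 6, d(76) = 6, d(77) = 4, d(78) = 8, d(79) = 2, d(80) = 10, d(81) = 5, d(82) = 4, d(83) = 2, d(84) = 12, d(85) = 4, d(86) = 4, d(87) = 4, d(88) = 8, d(89) = 2, d(90) = 12, d(91) = 4, d(92) = 6, d(93) = 4, d(94) = 4, d(95) = 4, d(96) = 12, d(97) = 2, d(98) = 6, d(99) = 6, d(100) = 9, d(101) = 2, d(102) = 8, d(103) = 2, d(104) = 8, d(105) = 8, d(106) = 4, d(107) = 2, d(108) = 12, d(109) = 2, d(110) = 8, d(111) = 4, d(112) = 10, d(113) = 2, d(114) = 8, d(115) = 4, d(116) = 6, d(117) = 6, d(118) = 4, d(119) = 4, d(120) = 16, d(121) = 3, d(122) = 4, d(123) = 4, d(124) = 6, d(125) = 4, d(126) = 12, d(127) = 2, d(128) = 8, d(129) = 4, d(130) = 8, d(131) = 2, d(132) = 12, d(133) = 4, d(134) = 4, d(135) = 8, d(136) = 8, d(137) = 2, d(138) = 8, d(139) = 2, d(140) = 12, d(141) = 4, d(142) = 4, d(143) = 4, d(144) = 15, d(145) = 4, d(146) = 4, d(147) = 6, d(148) = 6, d(149) = 2, d(150) = 12, d(151) = 2, d(152) = 8, d(153) = 6, d(154) = 8, d(155) = 4, d(156) = 12, d(157) = 2, d(158) = 4, d(159) = 4, d(160) = 12, d(161) = 4, d(162) = 10, d(163) = 2, d(164) = 6, d(165) = 8, d(166) = 4, d(167) = 2, d(168) = 16, d(169) = 3, d(170) = 8, d(171) = 6, d(172) = 6, d(173) = 2, d(174) = 8, d(175) = 6, d(176) = 10, d(177) = 4, d(178) = 4, d(179) = 2, d(180) = 18, d(181) = 2, d(182) = 8, d(183) = 4, d(184) = 8, d(185) = 4, d(186) = 8, d(187) = 4, d(188) = 6, d(189) = 8. Summing all 189 values: 1023. (Dirichlet's divisor formula: Σ_{n ≤ x} d(n) = x ln(x) + (2γ − 1) x + O(√x). For x = 189, the asymptotic estimate is ≈ 1019.88.)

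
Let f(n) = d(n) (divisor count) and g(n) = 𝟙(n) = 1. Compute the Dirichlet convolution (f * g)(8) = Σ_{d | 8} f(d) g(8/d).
(d * 𝟙)(8) = 10

Divisors of 8: [1, 2, 4, 8]. For each d | 8:
  d = 1: d(1) · 𝟙(8/1) = 1 · 1 = 1
  d = 2: d(2) · 𝟙(8/2) = 2 · 1 = 2
  d = 4: d(4) · 𝟙(8/4) = 3 · 1 = 3
  d = 8: d(8) · 𝟙(8/8) = 4 · 1 = 4
Summing: (d * 𝟙)(8) = 1 + 2 + 3 + 4 = 10.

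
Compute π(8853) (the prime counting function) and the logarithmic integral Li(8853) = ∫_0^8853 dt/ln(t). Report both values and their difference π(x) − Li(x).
π(8853) = 1103;  Li(8853) ≈ 1120.79;  π(x) − Li(x) ≈ -17.79.

Direct count of primes ≤ 8853 gives π(8853) = 1103. Numerical evaluation of the logarithmic integral gives Li(8853) ≈ 1120.79. The difference π(x) − Li(x) ≈ -17.79 is typically negative for small/moderate x (Li(x) overestimates), though Littlewood's theorem shows this sign changes infinitely often.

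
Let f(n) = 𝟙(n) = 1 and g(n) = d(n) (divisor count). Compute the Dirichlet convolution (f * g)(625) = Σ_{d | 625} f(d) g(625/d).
(𝟙 * d)(625) = 15

Divisors of 625: [1, 5, 25, 125, 625]. For each d | 625:
  d = 1: 𝟙(1) · d(625/1) = 1 · 5 = 5
  d = 5: 𝟙(5) · d(625/5) = 1 · 4 = 4
  d = 25: 𝟙(25) · d(625/25) = 1 · 3 = 3
  d = 125: 𝟙(125) · d(625/125) = 1 · 2 = 2
  d = 625: 𝟙(625) · d(625/625) = 1 · 1 = 1
Summing: (𝟙 * d)(625) = 5 + 4 + 3 + 2 + 1 = 15.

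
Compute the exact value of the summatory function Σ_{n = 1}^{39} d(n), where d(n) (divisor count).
Σ_{n ≤ 39} d(n) = 150

Compute d(n) for each 1 ≤ n ≤ 39: d(1) = 1, d(2) = 2, d(3) = 2, d(4) = 3, d(5) = 2, d(6) = 4, d(7) = 2, d(8) = 4, d(9) = 3, d(10) = 4, d(11) = 2, d(12) = 6, d(13) = 2, d(14) = 4, d(15) = 4, d(16) = 5, d(17) = 2, d(18) = 6, d(19) = 2, d(20) = 6, d(21) = 4, d(22) = 4, d(23) = 2, d(24) = 8, d(25) = 3, d(26) = 4, d(27) = 4, d(28) = 6, d(29) = 2, d(30) = 8, d(31) = 2, d(32) = 6, d(33) = 4, d(34) = 4, d(35) = 4, d(36) = 9, d(37) = 2, d(38) = 4, d(39) = 4. Summing all 39 values: 150. (Dirichlet's divisor formula: Σ_{n ≤ x} d(n) = x ln(x) + (2γ − 1) x + O(√x). For x = 39, the asymptotic estimate is ≈ 148.90.)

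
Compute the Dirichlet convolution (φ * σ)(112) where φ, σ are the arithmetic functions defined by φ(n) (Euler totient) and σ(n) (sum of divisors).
(φ * σ)(112) = 1120

Divisors of 112: [1, 2, 4, 7, 8, 14, 16, 28, 56, 112]. For each d | 112:
  d = 1: φ(1) · σ(112/1) = 1 · 248 = 248
  d = 2: φ(2) · σ(112/2) = 1 · 120 = 120
  d = 4: φ(4) · σ(112/4) = 2 · 56 = 112
  d = 7: φ(7) · σ(112/7) = 6 · 31 = 186
  d = 8: φ(8) · σ(112/8) = 4 · 24 = 96
  d = 14: φ(14) · σ(112/14) = 6 · 15 = 90
  d = 16: φ(16) · σ(112/16) = 8 · 8 = 64
  d = 28: φ(28) · σ(112/28) = 12 · 7 = 84
  d = 56: φ(56) · σ(112/56) = 24 · 3 = 72
  d = 112: φ(112) · σ(112/112) = 48 · 1 = 48
Summing: (φ * σ)(112) = 248 + 120 + 112 + 186 + 96 + 90 + 64 + 84 + 72 + 48 = 1120.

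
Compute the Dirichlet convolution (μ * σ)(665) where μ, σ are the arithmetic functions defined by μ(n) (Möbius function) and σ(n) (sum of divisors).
(μ * σ)(665) = 665

Divisors of 665: [1, 5, 7, 19, 35, 95, 133, 665]. For each d | 665:
  d = 1: μ(1) · σ(665/1) = 1 · 960 = 960
  d = 5: μ(5) · σ(665/5) = -1 · 160 = -160
  d = 7: μ(7) · σ(665/7) = -1 · 120 = -120
  d = 19: μ(19) · σ(665/19) = -1 · 48 = -48
  d = 35: μ(35) · σ(665/35) = 1 · 20 = 20
  d = 95: μ(95) · σ(665/95) = 1 · 8 = 8
  d = 133: μ(133) · σ(665/133) = 1 · 6 = 6
  d = 665: μ(665) · σ(665/665) = -1 · 1 = -1
Summing: (μ * σ)(665) = 960 + -160 + -120 + -48 + 20 + 8 + 6 + -1 = 665.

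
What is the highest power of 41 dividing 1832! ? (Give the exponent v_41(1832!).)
v_41(1832!) = 45

Legendre's formula: v_p(n!) = Σ_{k ≥ 1} ⌊n / p^k⌋. For p = 41, n = 1832, the terms are:
  ⌊1832/41^1⌋ = ⌊1832/41⌋ = 44
  ⌊1832/41^2⌋ = ⌊1832/1681⌋ = 1
(the next term ⌊1832/41^3⌋ = 0, terminating the sum). Summing: v_41(1832!) = 44 + 1 = 45.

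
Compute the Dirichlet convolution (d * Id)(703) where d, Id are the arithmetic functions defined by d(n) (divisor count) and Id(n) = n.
(d * Id)(703) = 819

Divisors of 703: [1, 19, 37, 703]. For each d | 703:
  d = 1: d(1) · Id(703/1) = 1 · 703 = 703
  d = 19: d(19) · Id(703/19) = 2 · 37 = 74
  d = 37: d(37) · Id(703/37) = 2 · 19 = 38
  d = 703: d(703) · Id(703/703) = 4 · 1 = 4
Summing: (d * Id)(703) = 703 + 74 + 38 + 4 = 819.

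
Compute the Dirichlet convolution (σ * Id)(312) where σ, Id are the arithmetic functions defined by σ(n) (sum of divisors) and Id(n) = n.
(σ * Id)(312) = 9261

Divisors of 312: [1, 2, 3, 4, 6, 8, 12, 13, 24, 26, 39, 52, 78, 104, 156, 312]. For each d | 312:
  d = 1: σ(1) · Id(312/1) = 1 · 312 = 312
  d = 2: σ(2) · Id(312/2) = 3 · 156 = 468
  d = 3: σ(3) · Id(312/3) = 4 · 104 = 416
  d = 4: σ(4) · Id(312/4) = 7 · 78 = 546
  d = 6: σ(6) · Id(312/6) = 12 · 52 = 624
  d = 8: σ(8) · Id(312/8) = 15 · 39 = 585
  d = 12: σ(12) · Id(312/12) = 28 · 26 = 728
  d = 13: σ(13) · Id(312/13) = 14 · 24 = 336
  d = 24: σ(24) · Id(312/24) = 60 · 13 = 780
  d = 26: σ(26) · Id(312/26) = 42 · 12 = 504
  d = 39: σ(39) · Id(312/39) = 56 · 8 = 448
  d = 52: σ(52) · Id(312/52) = 98 · 6 = 588
  d = 78: σ(78) · Id(312/78) = 168 · 4 = 672
  d = 104: σ(104) · Id(312/104) = 210 · 3 = 630
  d = 156: σ(156) · Id(312/156) = 392 · 2 = 784
  d = 312: σ(312) · Id(312/312) = 840 · 1 = 840
Summing: (σ * Id)(312) = 312 + 468 + 416 + 546 + 624 + 585 + 728 + 336 + 780 + 504 + 448 + 588 + 672 + 630 + 784 + 840 = 9261.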